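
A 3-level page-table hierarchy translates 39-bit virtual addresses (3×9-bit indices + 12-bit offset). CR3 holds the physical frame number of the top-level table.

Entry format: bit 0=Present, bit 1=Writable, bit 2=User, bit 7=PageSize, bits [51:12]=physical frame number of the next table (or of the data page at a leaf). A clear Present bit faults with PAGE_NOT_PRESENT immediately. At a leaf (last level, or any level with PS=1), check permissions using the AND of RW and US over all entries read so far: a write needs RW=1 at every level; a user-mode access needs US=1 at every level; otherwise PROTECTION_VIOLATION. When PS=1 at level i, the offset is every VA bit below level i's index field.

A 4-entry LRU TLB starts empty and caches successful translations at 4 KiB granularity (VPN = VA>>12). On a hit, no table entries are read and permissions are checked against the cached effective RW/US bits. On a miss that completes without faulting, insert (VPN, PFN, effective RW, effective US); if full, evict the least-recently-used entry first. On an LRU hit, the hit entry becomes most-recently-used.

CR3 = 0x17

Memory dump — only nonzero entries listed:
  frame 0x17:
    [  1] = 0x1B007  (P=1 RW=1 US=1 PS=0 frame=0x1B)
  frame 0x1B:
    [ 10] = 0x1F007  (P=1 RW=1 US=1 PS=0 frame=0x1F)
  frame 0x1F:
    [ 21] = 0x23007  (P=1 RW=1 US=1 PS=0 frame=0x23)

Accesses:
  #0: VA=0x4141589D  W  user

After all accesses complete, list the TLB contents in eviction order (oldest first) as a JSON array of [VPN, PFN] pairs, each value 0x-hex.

Trace:
#0 VA=0x4141589D (w,user):
  lvl0: tbl 0x17, slot 1 ⇒ 0x1B007 (P1/RW1/US1/PS0)
  lvl1: tbl 0x1B, slot 10 ⇒ 0x1F007 (P1/RW1/US1/PS0)
  lvl2: tbl 0x1F, slot 21 ⇒ 0x23007 (P1/RW1/US1/PS0)
  → PA=0x2389D  (3 entries read)

TLB: [["0x41415", "0x23"]]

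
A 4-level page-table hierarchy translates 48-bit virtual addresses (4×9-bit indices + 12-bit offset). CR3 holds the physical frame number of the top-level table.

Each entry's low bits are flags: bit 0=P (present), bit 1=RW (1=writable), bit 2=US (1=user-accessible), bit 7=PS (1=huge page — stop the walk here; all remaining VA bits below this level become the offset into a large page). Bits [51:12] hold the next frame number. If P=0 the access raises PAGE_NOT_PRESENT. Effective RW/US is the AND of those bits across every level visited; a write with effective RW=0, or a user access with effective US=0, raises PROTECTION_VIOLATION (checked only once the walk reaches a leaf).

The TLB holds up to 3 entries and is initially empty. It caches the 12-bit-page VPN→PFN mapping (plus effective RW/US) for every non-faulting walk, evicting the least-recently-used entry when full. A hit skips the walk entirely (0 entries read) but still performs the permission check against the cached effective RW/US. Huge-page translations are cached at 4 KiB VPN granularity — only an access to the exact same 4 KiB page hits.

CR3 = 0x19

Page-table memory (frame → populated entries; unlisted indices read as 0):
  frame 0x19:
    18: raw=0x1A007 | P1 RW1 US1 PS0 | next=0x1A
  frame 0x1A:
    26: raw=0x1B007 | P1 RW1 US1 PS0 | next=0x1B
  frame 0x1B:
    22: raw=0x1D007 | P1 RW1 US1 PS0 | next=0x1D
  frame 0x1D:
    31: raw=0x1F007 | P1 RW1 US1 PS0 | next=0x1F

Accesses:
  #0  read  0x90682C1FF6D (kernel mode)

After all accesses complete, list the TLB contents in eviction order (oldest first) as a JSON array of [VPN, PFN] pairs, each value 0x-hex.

Per-access translation:
#0 VA=0x90682C1FF6D (r,kernel):
  lvl0: tbl 0x19, slot 18 ⇒ 0x1A007 (P1/RW1/US1/PS0)
  lvl1: tbl 0x1A, slot 26 ⇒ 0x1B007 (P1/RW1/US1/PS0)
  lvl2: tbl 0x1B, slot 22 ⇒ 0x1D007 (P1/RW1/US1/PS0)
  lvl3: tbl 0x1D, slot 31 ⇒ 0x1F007 (P1/RW1/US1/PS0)
  ✓ 0x1FF6D  — 4 lookups

TLB: [["0x90682C1F", "0x1F"]]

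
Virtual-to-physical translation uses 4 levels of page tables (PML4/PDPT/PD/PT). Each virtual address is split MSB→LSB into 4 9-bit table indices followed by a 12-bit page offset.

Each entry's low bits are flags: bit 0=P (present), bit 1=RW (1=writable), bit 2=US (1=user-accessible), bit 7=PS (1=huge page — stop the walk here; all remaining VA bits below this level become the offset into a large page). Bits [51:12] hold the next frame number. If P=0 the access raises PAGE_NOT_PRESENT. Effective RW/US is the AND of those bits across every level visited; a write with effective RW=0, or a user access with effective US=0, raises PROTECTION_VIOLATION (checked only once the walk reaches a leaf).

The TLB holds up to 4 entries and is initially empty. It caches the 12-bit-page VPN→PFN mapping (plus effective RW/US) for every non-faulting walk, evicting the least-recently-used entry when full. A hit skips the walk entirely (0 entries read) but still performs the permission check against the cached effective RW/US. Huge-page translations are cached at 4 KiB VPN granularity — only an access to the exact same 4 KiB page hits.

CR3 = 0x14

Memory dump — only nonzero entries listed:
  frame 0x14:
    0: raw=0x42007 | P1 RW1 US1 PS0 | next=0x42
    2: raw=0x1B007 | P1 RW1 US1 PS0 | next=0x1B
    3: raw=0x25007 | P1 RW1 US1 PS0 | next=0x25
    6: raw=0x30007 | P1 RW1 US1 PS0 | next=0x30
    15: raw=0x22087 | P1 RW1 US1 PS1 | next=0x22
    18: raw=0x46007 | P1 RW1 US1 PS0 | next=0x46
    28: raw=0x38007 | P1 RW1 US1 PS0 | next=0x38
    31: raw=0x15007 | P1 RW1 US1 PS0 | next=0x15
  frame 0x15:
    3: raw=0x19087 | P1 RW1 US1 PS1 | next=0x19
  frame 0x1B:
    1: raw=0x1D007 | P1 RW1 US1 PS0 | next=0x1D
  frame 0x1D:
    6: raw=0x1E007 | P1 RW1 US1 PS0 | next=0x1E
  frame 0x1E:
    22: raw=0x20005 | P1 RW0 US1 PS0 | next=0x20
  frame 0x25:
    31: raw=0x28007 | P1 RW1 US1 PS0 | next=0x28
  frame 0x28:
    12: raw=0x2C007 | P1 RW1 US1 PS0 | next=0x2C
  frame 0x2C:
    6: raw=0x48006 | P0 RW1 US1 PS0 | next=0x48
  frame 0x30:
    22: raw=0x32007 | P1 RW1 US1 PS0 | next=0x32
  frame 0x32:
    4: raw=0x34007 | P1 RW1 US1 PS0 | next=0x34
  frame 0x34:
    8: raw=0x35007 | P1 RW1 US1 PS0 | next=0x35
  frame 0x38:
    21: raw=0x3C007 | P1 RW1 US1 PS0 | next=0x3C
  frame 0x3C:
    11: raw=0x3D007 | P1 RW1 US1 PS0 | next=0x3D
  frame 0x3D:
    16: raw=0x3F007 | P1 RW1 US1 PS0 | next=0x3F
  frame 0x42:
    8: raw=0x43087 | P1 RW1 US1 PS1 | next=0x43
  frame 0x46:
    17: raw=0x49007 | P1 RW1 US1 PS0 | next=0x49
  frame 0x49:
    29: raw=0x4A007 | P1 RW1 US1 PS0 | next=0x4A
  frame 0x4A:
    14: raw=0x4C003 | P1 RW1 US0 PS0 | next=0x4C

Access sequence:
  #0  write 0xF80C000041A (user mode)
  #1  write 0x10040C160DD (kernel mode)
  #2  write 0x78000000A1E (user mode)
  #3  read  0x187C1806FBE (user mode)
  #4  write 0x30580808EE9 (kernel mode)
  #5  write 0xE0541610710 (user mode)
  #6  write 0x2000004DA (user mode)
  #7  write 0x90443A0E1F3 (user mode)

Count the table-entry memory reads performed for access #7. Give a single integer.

Trace:
#0 VA=0xF80C000041A (w,user):
  [0] read 0x14 idx=31: raw=0x15007 flags P=1 W=1 U=1 S=0
  [1] read 0x15 idx=3: raw=0x19087 flags P=1 W=1 U=1 S=1
  ✓ 0x1941A (huge @L1)  — 2 lookups
#1 VA=0x10040C160DD (w,kernel):
  [0] read 0x14 idx=2: raw=0x1B007 flags P=1 W=1 U=1 S=0
  [1] read 0x1B idx=1: raw=0x1D007 flags P=1 W=1 U=1 S=0
  [2] read 0x1D idx=6: raw=0x1E007 flags P=1 W=1 U=1 S=0
  [3] read 0x1E idx=22: raw=0x20005 flags P=1 W=0 U=1 S=0
  ✗ PROTECTION_VIOLATION  [4 reads]
#2 VA=0x78000000A1E (w,user):
  [0] read 0x14 idx=15: raw=0x22087 flags P=1 W=1 U=1 S=1
  ✓ 0x22A1E (huge @L0)  — 1 lookups
#3 VA=0x187C1806FBE (r,user):
  [0] read 0x14 idx=3: raw=0x25007 flags P=1 W=1 U=1 S=0
  [1] read 0x25 idx=31: raw=0x28007 flags P=1 W=1 U=1 S=0
  [2] read 0x28 idx=12: raw=0x2C007 flags P=1 W=1 U=1 S=0
  [3] read 0x2C idx=6: raw=0x48006 flags P=0 W=1 U=1 S=0
  ✗ PAGE_NOT_PRESENT  [4 reads]
#4 VA=0x30580808EE9 (w,kernel):
  [0] read 0x14 idx=6: raw=0x30007 flags P=1 W=1 U=1 S=0
  [1] read 0x30 idx=22: raw=0x32007 flags P=1 W=1 U=1 S=0
  [2] read 0x32 idx=4: raw=0x34007 flags P=1 W=1 U=1 S=0
  [3] read 0x34 idx=8: raw=0x35007 flags P=1 W=1 U=1 S=0
  ✓ 0x35EE9  — 4 lookups
#5 VA=0xE0541610710 (w,user):
  [0] read 0x14 idx=28: raw=0x38007 flags P=1 W=1 U=1 S=0
  [1] read 0x38 idx=21: raw=0x3C007 flags P=1 W=1 U=1 S=0
  [2] read 0x3C idx=11: raw=0x3D007 flags P=1 W=1 U=1 S=0
  [3] read 0x3D idx=16: raw=0x3F007 flags P=1 W=1 U=1 S=0
  ✓ 0x3F710  — 4 lookups
#6 VA=0x2000004DA (w,user):
  [0] read 0x14 idx=0: raw=0x42007 flags P=1 W=1 U=1 S=0
  [1] read 0x42 idx=8: raw=0x43087 flags P=1 W=1 U=1 S=1
  ✓ 0x434DA (huge @L1)  — 2 lookups
#7 VA=0x90443A0E1F3 (w,user):
  [0] read 0x14 idx=18: raw=0x46007 flags P=1 W=1 U=1 S=0
  [1] read 0x46 idx=17: raw=0x49007 flags P=1 W=1 U=1 S=0
  [2] read 0x49 idx=29: raw=0x4A007 flags P=1 W=1 U=1 S=0
  [3] read 0x4A idx=14: raw=0x4C003 flags P=1 W=1 U=0 S=0
  ✗ PROTECTION_VIOLATION  [4 reads]

Entries read for #7: 4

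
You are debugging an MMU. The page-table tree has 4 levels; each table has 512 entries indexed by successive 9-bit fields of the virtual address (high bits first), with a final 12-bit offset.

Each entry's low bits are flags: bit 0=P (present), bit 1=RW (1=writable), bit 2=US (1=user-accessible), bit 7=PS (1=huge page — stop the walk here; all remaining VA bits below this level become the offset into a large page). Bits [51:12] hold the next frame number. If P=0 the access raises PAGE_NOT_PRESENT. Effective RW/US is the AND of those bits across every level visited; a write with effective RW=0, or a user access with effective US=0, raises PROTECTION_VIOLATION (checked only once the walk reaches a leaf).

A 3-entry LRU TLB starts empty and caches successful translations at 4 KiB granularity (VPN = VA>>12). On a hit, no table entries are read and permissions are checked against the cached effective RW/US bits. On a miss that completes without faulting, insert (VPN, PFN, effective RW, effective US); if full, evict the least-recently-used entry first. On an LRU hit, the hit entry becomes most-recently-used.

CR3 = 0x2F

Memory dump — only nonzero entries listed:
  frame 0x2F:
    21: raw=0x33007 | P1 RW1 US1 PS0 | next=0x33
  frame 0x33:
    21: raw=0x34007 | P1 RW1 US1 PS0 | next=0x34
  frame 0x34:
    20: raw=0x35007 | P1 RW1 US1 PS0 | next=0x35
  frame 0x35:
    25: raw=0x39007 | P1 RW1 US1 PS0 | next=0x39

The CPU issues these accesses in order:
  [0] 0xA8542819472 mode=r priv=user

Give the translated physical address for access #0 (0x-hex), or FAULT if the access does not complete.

Per-access translation:
#0 VA=0xA8542819472 (r,user):
  L0 @0x2F[21] → 0x33007  P=1,RW=1,US=1,PS=0
  L1 @0x33[21] → 0x34007  P=1,RW=1,US=1,PS=0
  L2 @0x34[20] → 0x35007  P=1,RW=1,US=1,PS=0
  L3 @0x35[25] → 0x39007  P=1,RW=1,US=1,PS=0
  ⇒ phys 0x39472  [4 reads]

Access #0 PA: 0x39472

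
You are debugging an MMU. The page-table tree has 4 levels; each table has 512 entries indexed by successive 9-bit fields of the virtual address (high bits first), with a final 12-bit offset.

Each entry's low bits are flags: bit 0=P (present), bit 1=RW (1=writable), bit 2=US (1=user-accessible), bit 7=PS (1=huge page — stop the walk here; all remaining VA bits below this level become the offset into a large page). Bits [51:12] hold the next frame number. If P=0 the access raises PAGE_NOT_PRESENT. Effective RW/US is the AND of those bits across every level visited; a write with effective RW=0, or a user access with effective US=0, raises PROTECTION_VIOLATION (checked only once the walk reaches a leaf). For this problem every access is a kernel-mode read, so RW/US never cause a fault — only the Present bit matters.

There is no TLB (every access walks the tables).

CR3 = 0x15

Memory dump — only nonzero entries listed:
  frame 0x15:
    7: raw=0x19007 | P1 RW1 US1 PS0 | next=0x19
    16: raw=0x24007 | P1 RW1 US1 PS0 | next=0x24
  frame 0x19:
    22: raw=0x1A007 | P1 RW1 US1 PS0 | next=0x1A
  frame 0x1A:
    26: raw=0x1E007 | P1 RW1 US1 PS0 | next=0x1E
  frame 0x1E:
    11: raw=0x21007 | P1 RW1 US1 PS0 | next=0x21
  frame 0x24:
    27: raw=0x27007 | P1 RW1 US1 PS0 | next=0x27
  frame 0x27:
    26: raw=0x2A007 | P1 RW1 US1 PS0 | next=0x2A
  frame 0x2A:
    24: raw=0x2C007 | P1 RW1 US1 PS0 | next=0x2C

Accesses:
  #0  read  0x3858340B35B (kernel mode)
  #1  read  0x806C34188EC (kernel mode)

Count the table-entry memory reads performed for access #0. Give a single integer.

Walk each access:
#0 VA=0x3858340B35B (r,kernel):
  L0: frame=0x15 idx=7 entry=0x19007 [P=1 RW=1 US=1 PS=0]
  L1: frame=0x19 idx=22 entry=0x1A007 [P=1 RW=1 US=1 PS=0]
  L2: frame=0x1A idx=26 entry=0x1E007 [P=1 RW=1 US=1 PS=0]
  L3: frame=0x1E idx=11 entry=0x21007 [P=1 RW=1 US=1 PS=0]
  → PA=0x2135B  (4 entries read)
#1 VA=0x806C34188EC (r,kernel):
  L0: frame=0x15 idx=16 entry=0x24007 [P=1 RW=1 US=1 PS=0]
  L1: frame=0x24 idx=27 entry=0x27007 [P=1 RW=1 US=1 PS=0]
  L2: frame=0x27 idx=26 entry=0x2A007 [P=1 RW=1 US=1 PS=0]
  L3: frame=0x2A idx=24 entry=0x2C007 [P=1 RW=1 US=1 PS=0]
  → PA=0x2C8EC  (4 entries read)

Entries read for #0: 4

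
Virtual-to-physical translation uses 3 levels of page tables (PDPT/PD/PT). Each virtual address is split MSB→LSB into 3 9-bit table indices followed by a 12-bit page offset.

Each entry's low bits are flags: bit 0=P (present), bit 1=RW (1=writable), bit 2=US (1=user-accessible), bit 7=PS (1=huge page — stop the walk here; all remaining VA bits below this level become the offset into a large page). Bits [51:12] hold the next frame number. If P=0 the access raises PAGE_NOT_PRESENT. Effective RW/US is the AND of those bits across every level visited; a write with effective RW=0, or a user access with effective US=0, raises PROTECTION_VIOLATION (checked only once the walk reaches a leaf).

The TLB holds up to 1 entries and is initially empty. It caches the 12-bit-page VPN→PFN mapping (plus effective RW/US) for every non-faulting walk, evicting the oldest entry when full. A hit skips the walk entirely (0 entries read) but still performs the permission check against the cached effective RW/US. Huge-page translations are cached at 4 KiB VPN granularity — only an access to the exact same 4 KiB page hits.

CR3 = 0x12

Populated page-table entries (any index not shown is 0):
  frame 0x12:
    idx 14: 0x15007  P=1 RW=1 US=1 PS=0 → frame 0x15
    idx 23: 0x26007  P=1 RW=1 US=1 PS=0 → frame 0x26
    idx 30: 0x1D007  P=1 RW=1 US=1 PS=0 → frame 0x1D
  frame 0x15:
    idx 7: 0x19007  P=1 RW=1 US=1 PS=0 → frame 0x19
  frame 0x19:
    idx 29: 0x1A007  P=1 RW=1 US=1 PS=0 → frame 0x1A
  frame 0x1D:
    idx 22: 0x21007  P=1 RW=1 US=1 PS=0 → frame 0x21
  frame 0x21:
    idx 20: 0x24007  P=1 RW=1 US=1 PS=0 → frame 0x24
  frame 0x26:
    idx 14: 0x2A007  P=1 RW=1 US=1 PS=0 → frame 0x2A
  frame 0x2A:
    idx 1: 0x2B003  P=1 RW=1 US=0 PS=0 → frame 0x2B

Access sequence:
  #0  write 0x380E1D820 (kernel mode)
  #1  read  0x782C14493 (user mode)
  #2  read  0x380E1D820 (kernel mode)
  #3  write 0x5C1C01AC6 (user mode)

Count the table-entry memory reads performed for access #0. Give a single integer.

Per-access translation:
#0 VA=0x380E1D820 (w,kernel):
  lvl0: tbl 0x12, slot 14 ⇒ 0x15007 (P1/RW1/US1/PS0)
  lvl1: tbl 0x15, slot 7 ⇒ 0x19007 (P1/RW1/US1/PS0)
  lvl2: tbl 0x19, slot 29 ⇒ 0x1A007 (P1/RW1/US1/PS0)
  → PA=0x1A820  (3 entries read)
#1 VA=0x782C14493 (r,user):
  lvl0: tbl 0x12, slot 30 ⇒ 0x1D007 (P1/RW1/US1/PS0)
  lvl1: tbl 0x1D, slot 22 ⇒ 0x21007 (P1/RW1/US1/PS0)
  lvl2: tbl 0x21, slot 20 ⇒ 0x24007 (P1/RW1/US1/PS0)
  → PA=0x24493  (3 entries read)
#2 VA=0x380E1D820 (r,kernel):
  lvl0: tbl 0x12, slot 14 ⇒ 0x15007 (P1/RW1/US1/PS0)
  lvl1: tbl 0x15, slot 7 ⇒ 0x19007 (P1/RW1/US1/PS0)
  lvl2: tbl 0x19, slot 29 ⇒ 0x1A007 (P1/RW1/US1/PS0)
  → PA=0x1A820  (3 entries read)
#3 VA=0x5C1C01AC6 (w,user):
  lvl0: tbl 0x12, slot 23 ⇒ 0x26007 (P1/RW1/US1/PS0)
  lvl1: tbl 0x26, slot 14 ⇒ 0x2A007 (P1/RW1/US1/PS0)
  lvl2: tbl 0x2A, slot 1 ⇒ 0x2B003 (P1/RW1/US0/PS0)
  ⇒ fault: PROTECTION_VIOLATION  — 3 lookups

Entries read for #0: 3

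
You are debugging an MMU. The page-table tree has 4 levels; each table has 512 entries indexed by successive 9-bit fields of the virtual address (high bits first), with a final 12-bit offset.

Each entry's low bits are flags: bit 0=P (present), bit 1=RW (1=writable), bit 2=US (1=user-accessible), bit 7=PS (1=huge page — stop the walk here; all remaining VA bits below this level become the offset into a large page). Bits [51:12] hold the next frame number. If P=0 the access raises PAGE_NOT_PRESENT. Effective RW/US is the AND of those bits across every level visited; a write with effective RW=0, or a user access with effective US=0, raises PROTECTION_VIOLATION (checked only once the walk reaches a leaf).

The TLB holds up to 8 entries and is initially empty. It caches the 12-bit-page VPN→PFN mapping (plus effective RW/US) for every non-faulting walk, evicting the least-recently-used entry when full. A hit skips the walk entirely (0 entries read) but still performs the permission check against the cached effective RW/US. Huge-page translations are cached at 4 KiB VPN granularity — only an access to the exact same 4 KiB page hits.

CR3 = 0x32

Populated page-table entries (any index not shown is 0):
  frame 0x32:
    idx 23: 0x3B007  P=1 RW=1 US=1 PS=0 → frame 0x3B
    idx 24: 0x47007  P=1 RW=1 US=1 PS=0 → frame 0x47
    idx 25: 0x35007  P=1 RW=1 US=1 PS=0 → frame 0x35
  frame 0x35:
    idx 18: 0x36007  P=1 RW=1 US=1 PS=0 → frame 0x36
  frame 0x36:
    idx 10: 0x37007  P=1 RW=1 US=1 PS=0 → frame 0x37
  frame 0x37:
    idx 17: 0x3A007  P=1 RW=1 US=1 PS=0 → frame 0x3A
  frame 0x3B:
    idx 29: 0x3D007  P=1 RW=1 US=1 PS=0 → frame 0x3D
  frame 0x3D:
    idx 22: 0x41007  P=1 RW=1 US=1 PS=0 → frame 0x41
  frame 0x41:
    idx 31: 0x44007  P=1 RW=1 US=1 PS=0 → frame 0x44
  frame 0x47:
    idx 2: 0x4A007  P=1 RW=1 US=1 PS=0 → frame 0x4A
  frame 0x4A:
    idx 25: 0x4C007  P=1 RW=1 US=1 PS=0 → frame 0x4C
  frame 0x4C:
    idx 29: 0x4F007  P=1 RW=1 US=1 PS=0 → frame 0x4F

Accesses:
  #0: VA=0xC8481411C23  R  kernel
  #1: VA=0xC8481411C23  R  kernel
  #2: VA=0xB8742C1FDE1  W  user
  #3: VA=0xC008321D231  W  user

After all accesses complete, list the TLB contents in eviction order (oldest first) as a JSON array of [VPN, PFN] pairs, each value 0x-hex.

Trace:
#0 VA=0xC8481411C23 (r,kernel):
  lvl0: tbl 0x32, slot 25 ⇒ 0x35007 (P1/RW1/US1/PS0)
  lvl1: tbl 0x35, slot 18 ⇒ 0x36007 (P1/RW1/US1/PS0)
  lvl2: tbl 0x36, slot 10 ⇒ 0x37007 (P1/RW1/US1/PS0)
  lvl3: tbl 0x37, slot 17 ⇒ 0x3A007 (P1/RW1/US1/PS0)
  → PA=0x3AC23  (4 entries read)
#1 VA=0xC8481411C23 (r,kernel):
  TLB hit vpn=0xC8481411 → PA=0x3AC23
#2 VA=0xB8742C1FDE1 (w,user):
  lvl0: tbl 0x32, slot 23 ⇒ 0x3B007 (P1/RW1/US1/PS0)
  lvl1: tbl 0x3B, slot 29 ⇒ 0x3D007 (P1/RW1/US1/PS0)
  lvl2: tbl 0x3D, slot 22 ⇒ 0x41007 (P1/RW1/US1/PS0)
  lvl3: tbl 0x41, slot 31 ⇒ 0x44007 (P1/RW1/US1/PS0)
  → PA=0x44DE1  (4 entries read)
#3 VA=0xC008321D231 (w,user):
  lvl0: tbl 0x32, slot 24 ⇒ 0x47007 (P1/RW1/US1/PS0)
  lvl1: tbl 0x47, slot 2 ⇒ 0x4A007 (P1/RW1/US1/PS0)
  lvl2: tbl 0x4A, slot 25 ⇒ 0x4C007 (P1/RW1/US1/PS0)
  lvl3: tbl 0x4C, slot 29 ⇒ 0x4F007 (P1/RW1/US1/PS0)
  → PA=0x4F231  (4 entries read)

TLB: [["0xC8481411", "0x3A"], ["0xB8742C1F", "0x44"], ["0xC008321D", "0x4F"]]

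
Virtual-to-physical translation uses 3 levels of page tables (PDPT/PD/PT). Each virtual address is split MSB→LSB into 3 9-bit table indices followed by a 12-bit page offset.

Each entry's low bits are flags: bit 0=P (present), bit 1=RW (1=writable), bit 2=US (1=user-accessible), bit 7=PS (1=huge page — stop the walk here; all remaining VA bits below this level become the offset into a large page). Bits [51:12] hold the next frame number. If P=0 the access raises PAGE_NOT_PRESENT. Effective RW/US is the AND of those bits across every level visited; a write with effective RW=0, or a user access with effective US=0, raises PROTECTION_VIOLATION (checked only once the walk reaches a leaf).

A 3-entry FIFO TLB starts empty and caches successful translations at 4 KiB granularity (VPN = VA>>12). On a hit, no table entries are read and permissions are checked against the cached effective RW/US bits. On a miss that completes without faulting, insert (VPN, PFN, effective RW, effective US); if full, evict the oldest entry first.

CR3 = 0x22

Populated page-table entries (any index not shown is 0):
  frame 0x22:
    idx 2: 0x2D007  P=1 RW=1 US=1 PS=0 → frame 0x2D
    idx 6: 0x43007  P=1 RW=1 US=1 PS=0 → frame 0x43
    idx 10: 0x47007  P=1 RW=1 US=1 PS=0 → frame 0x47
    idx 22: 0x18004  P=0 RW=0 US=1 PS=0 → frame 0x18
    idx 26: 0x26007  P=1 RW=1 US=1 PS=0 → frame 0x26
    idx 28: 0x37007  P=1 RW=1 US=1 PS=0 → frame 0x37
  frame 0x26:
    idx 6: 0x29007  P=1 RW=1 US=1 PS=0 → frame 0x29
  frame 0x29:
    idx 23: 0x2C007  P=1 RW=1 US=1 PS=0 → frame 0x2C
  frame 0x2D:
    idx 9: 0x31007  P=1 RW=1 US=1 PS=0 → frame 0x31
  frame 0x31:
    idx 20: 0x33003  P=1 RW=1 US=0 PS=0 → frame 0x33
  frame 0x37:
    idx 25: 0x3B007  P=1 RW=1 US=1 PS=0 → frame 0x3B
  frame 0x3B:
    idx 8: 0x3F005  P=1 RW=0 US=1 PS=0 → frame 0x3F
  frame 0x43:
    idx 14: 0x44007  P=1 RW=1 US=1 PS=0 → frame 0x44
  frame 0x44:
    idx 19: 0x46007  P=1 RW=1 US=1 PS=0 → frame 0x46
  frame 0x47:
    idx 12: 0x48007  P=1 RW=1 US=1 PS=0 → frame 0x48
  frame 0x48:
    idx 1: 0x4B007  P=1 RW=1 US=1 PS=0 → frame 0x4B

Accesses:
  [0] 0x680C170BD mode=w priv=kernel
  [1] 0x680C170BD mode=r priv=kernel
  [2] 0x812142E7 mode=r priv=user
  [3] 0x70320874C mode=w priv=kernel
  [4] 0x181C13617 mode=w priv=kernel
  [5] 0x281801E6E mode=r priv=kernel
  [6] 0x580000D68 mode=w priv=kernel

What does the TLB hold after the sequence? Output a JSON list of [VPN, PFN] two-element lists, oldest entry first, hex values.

Per-access translation:
#0 VA=0x680C170BD (w,kernel):
  L0 @0x22[26] → 0x26007  P=1,RW=1,US=1,PS=0
  L1 @0x26[6] → 0x29007  P=1,RW=1,US=1,PS=0
  L2 @0x29[23] → 0x2C007  P=1,RW=1,US=1,PS=0
  → PA=0x2C0BD  (3 entries read)
#1 VA=0x680C170BD (r,kernel):
  TLB hit vpn=0x680C17 → PA=0x2C0BD
#2 VA=0x812142E7 (r,user):
  L0 @0x22[2] → 0x2D007  P=1,RW=1,US=1,PS=0
  L1 @0x2D[9] → 0x31007  P=1,RW=1,US=1,PS=0
  L2 @0x31[20] → 0x33003  P=1,RW=1,US=0,PS=0
  → PROTECTION_VIOLATION  (3 entries read)
#3 VA=0x70320874C (w,kernel):
  L0 @0x22[28] → 0x37007  P=1,RW=1,US=1,PS=0
  L1 @0x37[25] → 0x3B007  P=1,RW=1,US=1,PS=0
  L2 @0x3B[8] → 0x3F005  P=1,RW=0,US=1,PS=0
  → PROTECTION_VIOLATION  (3 entries read)
#4 VA=0x181C13617 (w,kernel):
  L0 @0x22[6] → 0x43007  P=1,RW=1,US=1,PS=0
  L1 @0x43[14] → 0x44007  P=1,RW=1,US=1,PS=0
  L2 @0x44[19] → 0x46007  P=1,RW=1,US=1,PS=0
  → PA=0x46617  (3 entries read)
#5 VA=0x281801E6E (r,kernel):
  L0 @0x22[10] → 0x47007  P=1,RW=1,US=1,PS=0
  L1 @0x47[12] → 0x48007  P=1,RW=1,US=1,PS=0
  L2 @0x48[1] → 0x4B007  P=1,RW=1,US=1,PS=0
  → PA=0x4BE6E  (3 entries read)
#6 VA=0x580000D68 (w,kernel):
  L0 @0x22[22] → 0x18004  P=0,RW=0,US=1,PS=0
  → PAGE_NOT_PRESENT  (1 entries read)

TLB: [["0x680C17", "0x2C"], ["0x181C13", "0x46"], ["0x281801", "0x4B"]]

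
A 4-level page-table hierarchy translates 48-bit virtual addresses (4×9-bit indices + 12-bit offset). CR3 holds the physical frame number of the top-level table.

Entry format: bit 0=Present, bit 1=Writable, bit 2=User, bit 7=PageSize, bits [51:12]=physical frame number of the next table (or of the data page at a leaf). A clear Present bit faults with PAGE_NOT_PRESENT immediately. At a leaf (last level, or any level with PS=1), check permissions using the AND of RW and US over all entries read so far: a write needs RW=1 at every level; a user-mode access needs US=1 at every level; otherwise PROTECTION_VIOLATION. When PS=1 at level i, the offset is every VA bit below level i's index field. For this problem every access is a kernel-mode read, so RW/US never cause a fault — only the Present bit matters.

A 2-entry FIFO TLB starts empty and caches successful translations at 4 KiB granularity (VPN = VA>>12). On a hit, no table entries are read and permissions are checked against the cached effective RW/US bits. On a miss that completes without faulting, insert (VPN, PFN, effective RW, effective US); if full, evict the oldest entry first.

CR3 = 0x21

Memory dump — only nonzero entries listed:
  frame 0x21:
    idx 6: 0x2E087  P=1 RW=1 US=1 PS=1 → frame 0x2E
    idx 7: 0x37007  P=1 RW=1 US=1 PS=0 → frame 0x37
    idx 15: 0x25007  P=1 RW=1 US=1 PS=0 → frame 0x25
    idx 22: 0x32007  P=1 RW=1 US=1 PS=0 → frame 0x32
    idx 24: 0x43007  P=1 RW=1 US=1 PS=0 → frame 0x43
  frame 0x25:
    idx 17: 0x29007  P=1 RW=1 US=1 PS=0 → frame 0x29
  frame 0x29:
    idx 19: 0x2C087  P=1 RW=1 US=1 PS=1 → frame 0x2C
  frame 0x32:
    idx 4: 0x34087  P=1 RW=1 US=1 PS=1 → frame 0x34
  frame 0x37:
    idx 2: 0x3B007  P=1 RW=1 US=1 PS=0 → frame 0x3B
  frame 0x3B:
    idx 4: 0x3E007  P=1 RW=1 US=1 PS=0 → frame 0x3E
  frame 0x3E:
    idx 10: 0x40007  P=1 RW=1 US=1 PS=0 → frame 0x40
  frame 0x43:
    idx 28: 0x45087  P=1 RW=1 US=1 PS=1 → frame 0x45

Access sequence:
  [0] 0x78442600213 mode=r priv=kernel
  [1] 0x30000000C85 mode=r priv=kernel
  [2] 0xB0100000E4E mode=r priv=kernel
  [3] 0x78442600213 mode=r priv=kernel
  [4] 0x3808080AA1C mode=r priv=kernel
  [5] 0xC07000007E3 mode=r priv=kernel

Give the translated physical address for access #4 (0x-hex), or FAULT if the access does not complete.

Per-access translation:
#0 VA=0x78442600213 (r,kernel):
  L0: frame=0x21 idx=15 entry=0x25007 [P=1 RW=1 US=1 PS=0]
  L1: frame=0x25 idx=17 entry=0x29007 [P=1 RW=1 US=1 PS=0]
  L2: frame=0x29 idx=19 entry=0x2C087 [P=1 RW=1 US=1 PS=1]
  ✓ 0x2C213 (huge @L2)  — 3 lookups
#1 VA=0x30000000C85 (r,kernel):
  L0: frame=0x21 idx=6 entry=0x2E087 [P=1 RW=1 US=1 PS=1]
  ✓ 0x2EC85 (huge @L0)  — 1 lookups
#2 VA=0xB0100000E4E (r,kernel):
  L0: frame=0x21 idx=22 entry=0x32007 [P=1 RW=1 US=1 PS=0]
  L1: frame=0x32 idx=4 entry=0x34087 [P=1 RW=1 US=1 PS=1]
  ✓ 0x34E4E (huge @L1)  — 2 lookups
#3 VA=0x78442600213 (r,kernel):
  L0: frame=0x21 idx=15 entry=0x25007 [P=1 RW=1 US=1 PS=0]
  L1: frame=0x25 idx=17 entry=0x29007 [P=1 RW=1 US=1 PS=0]
  L2: frame=0x29 idx=19 entry=0x2C087 [P=1 RW=1 US=1 PS=1]
  ✓ 0x2C213 (huge @L2)  — 3 lookups
#4 VA=0x3808080AA1C (r,kernel):
  L0: frame=0x21 idx=7 entry=0x37007 [P=1 RW=1 US=1 PS=0]
  L1: frame=0x37 idx=2 entry=0x3B007 [P=1 RW=1 US=1 PS=0]
  L2: frame=0x3B idx=4 entry=0x3E007 [P=1 RW=1 US=1 PS=0]
  L3: frame=0x3E idx=10 entry=0x40007 [P=1 RW=1 US=1 PS=0]
  ✓ 0x40A1C  — 4 lookups
#5 VA=0xC07000007E3 (r,kernel):
  L0: frame=0x21 idx=24 entry=0x43007 [P=1 RW=1 US=1 PS=0]
  L1: frame=0x43 idx=28 entry=0x45087 [P=1 RW=1 US=1 PS=1]
  ✓ 0x457E3 (huge @L1)  — 2 lookups

Access #4 PA: 0x40A1C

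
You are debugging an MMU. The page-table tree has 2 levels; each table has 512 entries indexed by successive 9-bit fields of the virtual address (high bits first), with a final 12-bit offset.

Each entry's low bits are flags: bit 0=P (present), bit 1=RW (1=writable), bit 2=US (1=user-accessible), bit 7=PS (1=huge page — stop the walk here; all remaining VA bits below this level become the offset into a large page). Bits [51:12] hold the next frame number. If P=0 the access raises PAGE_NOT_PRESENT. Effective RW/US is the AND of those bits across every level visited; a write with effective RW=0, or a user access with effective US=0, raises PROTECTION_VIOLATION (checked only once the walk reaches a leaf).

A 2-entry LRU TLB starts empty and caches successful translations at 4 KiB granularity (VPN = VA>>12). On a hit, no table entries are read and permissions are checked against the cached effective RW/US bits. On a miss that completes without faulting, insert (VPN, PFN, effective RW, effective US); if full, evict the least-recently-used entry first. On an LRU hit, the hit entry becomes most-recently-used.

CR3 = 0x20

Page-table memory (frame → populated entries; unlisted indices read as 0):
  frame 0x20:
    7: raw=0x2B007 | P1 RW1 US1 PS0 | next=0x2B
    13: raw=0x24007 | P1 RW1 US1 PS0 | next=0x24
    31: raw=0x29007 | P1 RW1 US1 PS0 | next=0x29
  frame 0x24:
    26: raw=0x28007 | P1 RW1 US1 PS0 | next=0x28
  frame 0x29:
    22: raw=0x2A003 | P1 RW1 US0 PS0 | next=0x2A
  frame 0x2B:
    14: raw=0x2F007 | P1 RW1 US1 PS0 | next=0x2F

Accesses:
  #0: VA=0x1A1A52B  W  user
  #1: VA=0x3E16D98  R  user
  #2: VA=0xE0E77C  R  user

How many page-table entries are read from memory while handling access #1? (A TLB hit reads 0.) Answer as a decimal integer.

Per-access translation:
#0 VA=0x1A1A52B (w,user):
  lvl0: tbl 0x20, slot 13 ⇒ 0x24007 (P1/RW1/US1/PS0)
  lvl1: tbl 0x24, slot 26 ⇒ 0x28007 (P1/RW1/US1/PS0)
  ⇒ phys 0x2852B  [2 reads]
#1 VA=0x3E16D98 (r,user):
  lvl0: tbl 0x20, slot 31 ⇒ 0x29007 (P1/RW1/US1/PS0)
  lvl1: tbl 0x29, slot 22 ⇒ 0x2A003 (P1/RW1/US0/PS0)
  → PROTECTION_VIOLATION  (2 entries read)
#2 VA=0xE0E77C (r,user):
  lvl0: tbl 0x20, slot 7 ⇒ 0x2B007 (P1/RW1/US1/PS0)
  lvl1: tbl 0x2B, slot 14 ⇒ 0x2F007 (P1/RW1/US1/PS0)
  ⇒ phys 0x2F77C  [2 reads]

Entries read for #1: 2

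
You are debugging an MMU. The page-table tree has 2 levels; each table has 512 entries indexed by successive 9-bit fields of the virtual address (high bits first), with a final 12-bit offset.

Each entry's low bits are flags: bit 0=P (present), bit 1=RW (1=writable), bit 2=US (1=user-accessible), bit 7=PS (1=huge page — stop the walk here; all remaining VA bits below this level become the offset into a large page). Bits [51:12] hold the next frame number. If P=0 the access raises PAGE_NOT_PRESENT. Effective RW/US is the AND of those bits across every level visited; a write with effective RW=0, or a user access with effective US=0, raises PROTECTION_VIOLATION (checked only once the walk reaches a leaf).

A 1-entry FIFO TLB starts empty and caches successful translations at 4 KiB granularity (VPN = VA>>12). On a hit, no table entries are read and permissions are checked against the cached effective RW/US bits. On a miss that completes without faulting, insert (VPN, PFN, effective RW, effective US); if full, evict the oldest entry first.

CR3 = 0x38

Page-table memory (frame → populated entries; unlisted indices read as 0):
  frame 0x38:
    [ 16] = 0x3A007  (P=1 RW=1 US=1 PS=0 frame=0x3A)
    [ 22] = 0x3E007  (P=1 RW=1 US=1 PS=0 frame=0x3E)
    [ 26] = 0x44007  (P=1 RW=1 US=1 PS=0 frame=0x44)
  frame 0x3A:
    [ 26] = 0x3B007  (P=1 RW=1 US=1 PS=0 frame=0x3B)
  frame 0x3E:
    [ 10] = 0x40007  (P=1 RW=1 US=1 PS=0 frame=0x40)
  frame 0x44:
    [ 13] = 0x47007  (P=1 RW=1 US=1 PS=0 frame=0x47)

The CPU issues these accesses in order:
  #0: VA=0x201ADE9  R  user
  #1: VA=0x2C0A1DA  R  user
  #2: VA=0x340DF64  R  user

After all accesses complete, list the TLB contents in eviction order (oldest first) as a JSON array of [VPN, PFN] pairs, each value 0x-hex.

Walk each access:
#0 VA=0x201ADE9 (r,user):
  lvl0: tbl 0x38, slot 16 ⇒ 0x3A007 (P1/RW1/US1/PS0)
  lvl1: tbl 0x3A, slot 26 ⇒ 0x3B007 (P1/RW1/US1/PS0)
  ✓ 0x3BDE9  — 2 lookups
#1 VA=0x2C0A1DA (r,user):
  lvl0: tbl 0x38, slot 22 ⇒ 0x3E007 (P1/RW1/US1/PS0)
  lvl1: tbl 0x3E, slot 10 ⇒ 0x40007 (P1/RW1/US1/PS0)
  ✓ 0x401DA  — 2 lookups
#2 VA=0x340DF64 (r,user):
  lvl0: tbl 0x38, slot 26 ⇒ 0x44007 (P1/RW1/US1/PS0)
  lvl1: tbl 0x44, slot 13 ⇒ 0x47007 (P1/RW1/US1/PS0)
  ✓ 0x47F64  — 2 lookups

TLB: [["0x340D", "0x47"]]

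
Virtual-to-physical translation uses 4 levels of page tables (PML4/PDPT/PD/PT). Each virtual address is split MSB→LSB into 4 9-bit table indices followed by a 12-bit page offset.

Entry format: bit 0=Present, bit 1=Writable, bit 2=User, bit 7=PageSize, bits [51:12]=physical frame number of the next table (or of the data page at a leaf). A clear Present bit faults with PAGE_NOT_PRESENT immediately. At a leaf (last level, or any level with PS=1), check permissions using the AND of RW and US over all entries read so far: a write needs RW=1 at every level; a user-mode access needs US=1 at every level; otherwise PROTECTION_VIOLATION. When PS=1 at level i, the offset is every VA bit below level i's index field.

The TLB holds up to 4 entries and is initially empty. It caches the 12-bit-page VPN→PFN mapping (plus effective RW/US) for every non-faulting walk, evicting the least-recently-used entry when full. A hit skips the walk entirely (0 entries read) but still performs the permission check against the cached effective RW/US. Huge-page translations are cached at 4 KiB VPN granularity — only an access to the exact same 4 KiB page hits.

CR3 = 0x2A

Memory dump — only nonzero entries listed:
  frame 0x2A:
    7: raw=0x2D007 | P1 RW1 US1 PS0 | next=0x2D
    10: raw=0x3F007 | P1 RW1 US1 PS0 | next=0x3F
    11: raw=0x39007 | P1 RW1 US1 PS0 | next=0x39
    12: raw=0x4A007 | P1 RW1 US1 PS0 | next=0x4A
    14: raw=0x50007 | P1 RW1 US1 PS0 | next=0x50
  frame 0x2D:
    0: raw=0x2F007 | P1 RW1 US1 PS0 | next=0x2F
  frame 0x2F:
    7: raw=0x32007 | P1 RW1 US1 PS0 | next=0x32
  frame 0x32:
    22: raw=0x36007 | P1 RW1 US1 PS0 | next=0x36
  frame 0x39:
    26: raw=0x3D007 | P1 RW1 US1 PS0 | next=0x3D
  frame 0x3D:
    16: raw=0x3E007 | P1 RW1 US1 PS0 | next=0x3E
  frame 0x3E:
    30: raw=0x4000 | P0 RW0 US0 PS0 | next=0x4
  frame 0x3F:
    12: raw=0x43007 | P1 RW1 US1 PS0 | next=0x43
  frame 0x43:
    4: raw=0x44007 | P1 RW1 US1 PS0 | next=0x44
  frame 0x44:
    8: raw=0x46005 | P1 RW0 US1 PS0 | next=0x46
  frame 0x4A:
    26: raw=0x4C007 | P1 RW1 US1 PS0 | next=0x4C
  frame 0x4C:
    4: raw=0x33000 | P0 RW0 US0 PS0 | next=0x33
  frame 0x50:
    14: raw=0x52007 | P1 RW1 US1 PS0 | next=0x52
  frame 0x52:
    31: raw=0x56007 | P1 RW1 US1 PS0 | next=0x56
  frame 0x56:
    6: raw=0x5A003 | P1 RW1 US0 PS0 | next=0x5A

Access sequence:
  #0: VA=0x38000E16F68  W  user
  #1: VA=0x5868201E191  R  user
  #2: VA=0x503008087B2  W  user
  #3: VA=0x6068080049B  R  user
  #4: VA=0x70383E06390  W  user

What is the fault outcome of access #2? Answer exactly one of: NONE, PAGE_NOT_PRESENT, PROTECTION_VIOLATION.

Walk each access:
#0 VA=0x38000E16F68 (w,user):
  L0: frame=0x2A idx=7 entry=0x2D007 [P=1 RW=1 US=1 PS=0]
  L1: frame=0x2D idx=0 entry=0x2F007 [P=1 RW=1 US=1 PS=0]
  L2: frame=0x2F idx=7 entry=0x32007 [P=1 RW=1 US=1 PS=0]
  L3: frame=0x32 idx=22 entry=0x36007 [P=1 RW=1 US=1 PS=0]
  ✓ 0x36F68  — 4 lookups
#1 VA=0x5868201E191 (r,user):
  L0: frame=0x2A idx=11 entry=0x39007 [P=1 RW=1 US=1 PS=0]
  L1: frame=0x39 idx=26 entry=0x3D007 [P=1 RW=1 US=1 PS=0]
  L2: frame=0x3D idx=16 entry=0x3E007 [P=1 RW=1 US=1 PS=0]
  L3: frame=0x3E idx=30 entry=0x4000 [P=0 RW=0 US=0 PS=0]
  ✗ PAGE_NOT_PRESENT  [4 reads]
#2 VA=0x503008087B2 (w,user):
  L0: frame=0x2A idx=10 entry=0x3F007 [P=1 RW=1 US=1 PS=0]
  L1: frame=0x3F idx=12 entry=0x43007 [P=1 RW=1 US=1 PS=0]
  L2: frame=0x43 idx=4 entry=0x44007 [P=1 RW=1 US=1 PS=0]
  L3: frame=0x44 idx=8 entry=0x46005 [P=1 RW=0 US=1 PS=0]
  ✗ PROTECTION_VIOLATION  [4 reads]
#3 VA=0x6068080049B (r,user):
  L0: frame=0x2A idx=12 entry=0x4A007 [P=1 RW=1 US=1 PS=0]
  L1: frame=0x4A idx=26 entry=0x4C007 [P=1 RW=1 US=1 PS=0]
  L2: frame=0x4C idx=4 entry=0x33000 [P=0 RW=0 US=0 PS=0]
  ✗ PAGE_NOT_PRESENT  [3 reads]
#4 VA=0x70383E06390 (w,user):
  L0: frame=0x2A idx=14 entry=0x50007 [P=1 RW=1 US=1 PS=0]
  L1: frame=0x50 idx=14 entry=0x52007 [P=1 RW=1 US=1 PS=0]
  L2: frame=0x52 idx=31 entry=0x56007 [P=1 RW=1 US=1 PS=0]
  L3: frame=0x56 idx=6 entry=0x5A003 [P=1 RW=1 US=0 PS=0]
  ✗ PROTECTION_VIOLATION  [4 reads]

Access #2 fault: PROTECTION_VIOLATION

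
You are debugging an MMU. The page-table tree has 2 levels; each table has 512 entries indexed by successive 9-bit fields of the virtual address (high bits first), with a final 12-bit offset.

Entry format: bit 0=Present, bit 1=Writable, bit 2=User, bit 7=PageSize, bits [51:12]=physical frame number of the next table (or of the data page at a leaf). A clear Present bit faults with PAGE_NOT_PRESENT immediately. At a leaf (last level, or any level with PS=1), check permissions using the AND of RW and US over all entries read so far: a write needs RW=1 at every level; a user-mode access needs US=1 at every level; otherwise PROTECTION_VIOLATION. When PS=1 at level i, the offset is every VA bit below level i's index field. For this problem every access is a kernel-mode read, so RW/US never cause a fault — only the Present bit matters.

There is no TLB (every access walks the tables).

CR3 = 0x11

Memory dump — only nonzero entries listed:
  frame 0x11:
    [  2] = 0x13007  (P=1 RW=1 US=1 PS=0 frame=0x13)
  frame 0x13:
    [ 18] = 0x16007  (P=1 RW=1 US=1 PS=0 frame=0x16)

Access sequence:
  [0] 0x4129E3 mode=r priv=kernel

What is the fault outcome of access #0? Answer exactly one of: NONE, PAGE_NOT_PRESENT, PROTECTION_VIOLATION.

Trace:
#0 VA=0x4129E3 (r,kernel):
  [0] read 0x11 idx=2: raw=0x13007 flags P=1 W=1 U=1 S=0
  [1] read 0x13 idx=18: raw=0x16007 flags P=1 W=1 U=1 S=0
  ⇒ phys 0x169E3  [2 reads]

Access #0 fault: NONE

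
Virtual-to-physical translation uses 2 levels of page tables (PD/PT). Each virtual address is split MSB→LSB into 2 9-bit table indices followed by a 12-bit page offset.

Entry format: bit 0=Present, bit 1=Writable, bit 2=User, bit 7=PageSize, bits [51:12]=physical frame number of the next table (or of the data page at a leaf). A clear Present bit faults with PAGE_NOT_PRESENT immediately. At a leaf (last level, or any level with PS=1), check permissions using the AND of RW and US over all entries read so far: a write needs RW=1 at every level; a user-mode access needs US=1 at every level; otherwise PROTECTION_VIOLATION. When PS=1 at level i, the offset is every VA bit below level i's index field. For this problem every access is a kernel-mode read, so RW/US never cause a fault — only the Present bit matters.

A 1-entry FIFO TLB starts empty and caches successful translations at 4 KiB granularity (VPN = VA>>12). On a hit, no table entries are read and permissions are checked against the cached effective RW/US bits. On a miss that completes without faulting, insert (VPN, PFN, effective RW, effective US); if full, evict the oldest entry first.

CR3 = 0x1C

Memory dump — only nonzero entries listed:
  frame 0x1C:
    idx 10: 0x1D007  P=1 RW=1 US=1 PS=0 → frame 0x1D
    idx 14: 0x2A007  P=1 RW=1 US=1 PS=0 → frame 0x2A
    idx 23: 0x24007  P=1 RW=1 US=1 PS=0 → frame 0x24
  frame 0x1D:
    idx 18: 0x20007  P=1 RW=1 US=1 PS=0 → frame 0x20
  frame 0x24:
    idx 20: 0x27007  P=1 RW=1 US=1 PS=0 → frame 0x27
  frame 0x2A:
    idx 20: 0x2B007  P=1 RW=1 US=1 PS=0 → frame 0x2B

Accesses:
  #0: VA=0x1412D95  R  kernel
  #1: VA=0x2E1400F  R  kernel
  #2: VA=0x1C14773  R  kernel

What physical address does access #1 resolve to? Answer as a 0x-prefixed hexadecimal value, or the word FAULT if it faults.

Per-access translation:
#0 VA=0x1412D95 (r,kernel):
  [0] read 0x1C idx=10: raw=0x1D007 flags P=1 W=1 U=1 S=0
  [1] read 0x1D idx=18: raw=0x20007 flags P=1 W=1 U=1 S=0
  ⇒ phys 0x20D95  [2 reads]
#1 VA=0x2E1400F (r,kernel):
  [0] read 0x1C idx=23: raw=0x24007 flags P=1 W=1 U=1 S=0
  [1] read 0x24 idx=20: raw=0x27007 flags P=1 W=1 U=1 S=0
  ⇒ phys 0x2700F  [2 reads]
#2 VA=0x1C14773 (r,kernel):
  [0] read 0x1C idx=14: raw=0x2A007 flags P=1 W=1 U=1 S=0
  [1] read 0x2A idx=20: raw=0x2B007 flags P=1 W=1 U=1 S=0
  ⇒ phys 0x2B773  [2 reads]

Access #1 PA: 0x2700F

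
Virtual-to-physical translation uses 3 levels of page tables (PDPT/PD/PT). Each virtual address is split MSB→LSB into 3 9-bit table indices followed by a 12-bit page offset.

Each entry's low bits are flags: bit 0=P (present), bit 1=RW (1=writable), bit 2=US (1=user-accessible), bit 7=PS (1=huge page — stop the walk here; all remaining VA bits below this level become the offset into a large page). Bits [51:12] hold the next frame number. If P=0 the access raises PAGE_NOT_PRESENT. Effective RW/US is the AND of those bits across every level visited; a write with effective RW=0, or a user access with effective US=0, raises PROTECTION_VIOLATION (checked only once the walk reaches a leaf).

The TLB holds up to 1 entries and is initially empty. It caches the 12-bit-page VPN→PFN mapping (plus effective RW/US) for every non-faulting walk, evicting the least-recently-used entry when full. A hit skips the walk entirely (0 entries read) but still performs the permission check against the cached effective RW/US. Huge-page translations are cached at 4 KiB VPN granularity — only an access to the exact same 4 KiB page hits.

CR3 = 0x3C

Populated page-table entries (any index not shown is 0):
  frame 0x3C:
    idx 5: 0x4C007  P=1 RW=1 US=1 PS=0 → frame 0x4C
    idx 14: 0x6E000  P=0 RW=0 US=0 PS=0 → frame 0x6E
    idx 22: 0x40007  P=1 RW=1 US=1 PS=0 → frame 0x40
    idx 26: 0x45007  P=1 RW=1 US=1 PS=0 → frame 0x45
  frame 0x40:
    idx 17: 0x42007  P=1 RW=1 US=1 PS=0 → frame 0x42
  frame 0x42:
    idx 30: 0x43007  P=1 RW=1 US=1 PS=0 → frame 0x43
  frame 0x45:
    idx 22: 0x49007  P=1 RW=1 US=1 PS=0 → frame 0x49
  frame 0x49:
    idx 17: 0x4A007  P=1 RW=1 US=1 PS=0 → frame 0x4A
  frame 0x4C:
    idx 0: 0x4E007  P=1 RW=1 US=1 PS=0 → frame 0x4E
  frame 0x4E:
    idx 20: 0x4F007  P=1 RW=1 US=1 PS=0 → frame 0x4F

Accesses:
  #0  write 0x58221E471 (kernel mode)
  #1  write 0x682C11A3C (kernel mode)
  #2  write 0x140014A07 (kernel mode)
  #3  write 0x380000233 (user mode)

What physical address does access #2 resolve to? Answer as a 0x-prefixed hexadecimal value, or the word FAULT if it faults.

Per-access translation:
#0 VA=0x58221E471 (w,kernel):
  L0 @0x3C[22] → 0x40007  P=1,RW=1,US=1,PS=0
  L1 @0x40[17] → 0x42007  P=1,RW=1,US=1,PS=0
  L2 @0x42[30] → 0x43007  P=1,RW=1,US=1,PS=0
  → PA=0x43471  (3 entries read)
#1 VA=0x682C11A3C (w,kernel):
  L0 @0x3C[26] → 0x45007  P=1,RW=1,US=1,PS=0
  L1 @0x45[22] → 0x49007  P=1,RW=1,US=1,PS=0
  L2 @0x49[17] → 0x4A007  P=1,RW=1,US=1,PS=0
  → PA=0x4AA3C  (3 entries read)
#2 VA=0x140014A07 (w,kernel):
  L0 @0x3C[5] → 0x4C007  P=1,RW=1,US=1,PS=0
  L1 @0x4C[0] → 0x4E007  P=1,RW=1,US=1,PS=0
  L2 @0x4E[20] → 0x4F007  P=1,RW=1,US=1,PS=0
  → PA=0x4FA07  (3 entries read)
#3 VA=0x380000233 (w,user):
  L0 @0x3C[14] → 0x6E000  P=0,RW=0,US=0,PS=0
  ⇒ fault: PAGE_NOT_PRESENT  — 1 lookups

Access #2 PA: 0x4FA07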